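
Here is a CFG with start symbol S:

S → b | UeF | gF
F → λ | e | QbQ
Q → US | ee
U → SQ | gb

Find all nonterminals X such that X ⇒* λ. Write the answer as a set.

{F}

Directly nullable (have an ε-rule): {F}.
Not nullable: Q, S, U — each has a terminal in every rule's right-hand side or depends on a non-nullable symbol.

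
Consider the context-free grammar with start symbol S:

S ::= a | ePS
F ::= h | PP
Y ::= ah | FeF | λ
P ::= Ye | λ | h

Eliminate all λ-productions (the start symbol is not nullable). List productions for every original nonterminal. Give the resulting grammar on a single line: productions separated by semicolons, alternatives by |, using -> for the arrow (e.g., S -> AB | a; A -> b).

Nullable set: {F, P, Y}.
S -> ePS: P nullable, giving ePS | eS.
F -> PP: P, P nullable, giving P | PP.
Drop P -> λ.
P -> Ye: Y nullable, giving Ye | e.
Drop Y -> λ.
Y -> FeF: F, F nullable, giving Fe | FeF | e | eF.
Unchanged (no nullable symbols): S -> a; F -> h; P -> h; Y -> ah.

S -> a | eS | ePS; F -> P | h | PP; P -> e | h | Ye; Y -> e | Fe | ah | eF | FeF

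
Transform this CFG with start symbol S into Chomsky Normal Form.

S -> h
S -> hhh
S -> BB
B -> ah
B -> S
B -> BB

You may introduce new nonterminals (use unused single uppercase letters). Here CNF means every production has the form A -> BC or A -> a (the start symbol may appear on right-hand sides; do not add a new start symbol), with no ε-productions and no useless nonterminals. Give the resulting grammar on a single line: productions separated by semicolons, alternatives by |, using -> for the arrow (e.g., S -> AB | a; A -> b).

S -> h | BB | CE; A -> a; B -> h | AC | BB | CD; C -> h; D -> CC; E -> CC

No ε-productions.
After unit-elimination: S -> h | BB | hhh; B -> h | BB | ah | hhh.
TERM: introduce A -> a, C -> h and substitute in every rule of length ≥2.
BIN: B -> CCC becomes B -> CD, D -> CC; S -> CCC becomes S -> CE, E -> CC.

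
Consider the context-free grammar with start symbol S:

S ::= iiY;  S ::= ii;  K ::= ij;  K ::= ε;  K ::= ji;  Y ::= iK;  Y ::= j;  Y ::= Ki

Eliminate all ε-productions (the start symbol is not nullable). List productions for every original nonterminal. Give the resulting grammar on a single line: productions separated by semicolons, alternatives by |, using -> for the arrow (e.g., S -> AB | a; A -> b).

S -> ii | iiY; K -> ij | ji; Y -> i | j | Ki | iK

Nullable set: {K}.
Drop K -> ε.
Y -> Ki: K nullable, giving Ki | i.
Y -> iK: K nullable, giving i | iK.
Unchanged (no nullable symbols): S -> ii; S -> iiY; K -> ij; K -> ji; Y -> j.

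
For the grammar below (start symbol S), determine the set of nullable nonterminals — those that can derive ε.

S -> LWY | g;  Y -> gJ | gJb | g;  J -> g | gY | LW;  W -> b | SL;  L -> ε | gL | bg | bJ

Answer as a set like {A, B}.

{L}

Directly nullable (have an ε-rule): {L}.
Not nullable: J, S, W, Y — each has a terminal in every rule's right-hand side or depends on a non-nullable symbol.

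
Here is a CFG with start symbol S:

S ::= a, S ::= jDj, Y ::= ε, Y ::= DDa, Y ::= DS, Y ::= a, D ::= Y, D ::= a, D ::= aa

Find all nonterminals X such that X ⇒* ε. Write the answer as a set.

{D, Y}

Directly nullable (have an ε-rule): {Y}.
D is nullable via D -> Y (every symbol on the right is already known nullable).
Not nullable: S — each has a terminal in every rule's right-hand side or depends on a non-nullable symbol.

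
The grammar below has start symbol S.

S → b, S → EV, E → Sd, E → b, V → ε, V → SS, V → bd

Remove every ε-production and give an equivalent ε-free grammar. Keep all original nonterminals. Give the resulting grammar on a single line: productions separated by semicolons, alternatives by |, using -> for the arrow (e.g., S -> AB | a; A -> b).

Nullable set: {V}.
S -> EV: V nullable, giving E | EV.
Drop V -> ε.
Unchanged (no nullable symbols): S -> b; E -> Sd; E -> b; V -> SS; V -> bd.

S -> E | b | EV; E -> b | Sd; V -> SS | bd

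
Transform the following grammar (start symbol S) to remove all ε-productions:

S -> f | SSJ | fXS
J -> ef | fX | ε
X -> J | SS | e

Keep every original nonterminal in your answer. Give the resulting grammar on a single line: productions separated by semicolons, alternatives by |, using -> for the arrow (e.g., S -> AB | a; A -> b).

S -> f | SS | fS | SSJ | fXS; J -> f | ef | fX; X -> J | e | SS

Nullable set: {J, X}.
S -> SSJ: J nullable, giving SS | SSJ.
S -> fXS: X nullable, giving fS | fXS.
Drop J -> ε.
J -> fX: X nullable, giving f | fX.
X -> J: J nullable, giving J.
Unchanged (no nullable symbols): S -> f; J -> ef; X -> SS; X -> e.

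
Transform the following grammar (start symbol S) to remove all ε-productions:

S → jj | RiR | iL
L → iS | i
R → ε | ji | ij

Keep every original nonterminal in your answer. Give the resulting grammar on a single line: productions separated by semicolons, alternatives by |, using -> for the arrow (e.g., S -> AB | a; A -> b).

S -> i | Ri | iL | iR | jj | RiR; L -> i | iS; R -> ij | ji

Nullable set: {R}.
S -> RiR: R, R nullable, giving Ri | RiR | i | iR.
Drop R -> ε.
Unchanged (no nullable symbols): S -> iL; S -> jj; L -> i; L -> iS; R -> ij; R -> ji.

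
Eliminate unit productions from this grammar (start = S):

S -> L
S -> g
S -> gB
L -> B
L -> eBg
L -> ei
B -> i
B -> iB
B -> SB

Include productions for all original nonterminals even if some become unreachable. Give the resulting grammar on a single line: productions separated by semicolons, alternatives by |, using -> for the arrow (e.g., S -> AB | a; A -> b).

Unit productions: L->B, S->L.
Unit pairs (A ⇒* B via units): (L,B), (S,B), (S,L).
S: inherits non-unit rules of {B, L, S} → SB | eBg | ei | g | gB | i | iB.
B: inherits non-unit rules of {B} → SB | i | iB.
L: inherits non-unit rules of {B, L} → SB | eBg | ei | i | iB.

S -> g | i | SB | ei | gB | iB | eBg; B -> i | SB | iB; L -> i | SB | ei | iB | eBg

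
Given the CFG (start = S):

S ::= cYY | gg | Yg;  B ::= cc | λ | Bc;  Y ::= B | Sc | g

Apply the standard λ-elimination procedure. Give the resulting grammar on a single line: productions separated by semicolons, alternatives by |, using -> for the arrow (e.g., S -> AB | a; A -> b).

S -> c | g | Yg | cY | gg | cYY; B -> c | Bc | cc; Y -> B | g | Sc

Nullable set: {B, Y}.
S -> Yg: Y nullable, giving Yg | g.
S -> cYY: Y, Y nullable, giving c | cY | cYY.
Drop B -> λ.
B -> Bc: B nullable, giving Bc | c.
Y -> B: B nullable, giving B.
Unchanged (no nullable symbols): S -> gg; B -> cc; Y -> Sc; Y -> g.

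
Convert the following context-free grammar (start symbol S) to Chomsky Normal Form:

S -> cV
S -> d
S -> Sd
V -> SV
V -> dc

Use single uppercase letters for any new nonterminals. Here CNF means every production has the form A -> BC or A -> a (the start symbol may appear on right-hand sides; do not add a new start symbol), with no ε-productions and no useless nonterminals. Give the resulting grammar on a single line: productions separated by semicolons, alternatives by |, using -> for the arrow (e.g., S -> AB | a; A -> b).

No ε-productions.
No unit productions to eliminate.
TERM: introduce B -> c, A -> d and substitute in every rule of length ≥2.

S -> d | BV | SA; A -> d; B -> c; V -> AB | SV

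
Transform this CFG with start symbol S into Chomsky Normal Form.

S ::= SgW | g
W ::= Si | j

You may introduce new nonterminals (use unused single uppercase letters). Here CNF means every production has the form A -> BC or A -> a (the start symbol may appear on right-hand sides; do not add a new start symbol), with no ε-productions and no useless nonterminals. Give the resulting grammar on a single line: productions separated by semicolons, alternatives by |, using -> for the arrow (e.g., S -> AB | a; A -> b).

S -> g | SC; A -> g; B -> i; C -> AW; W -> j | SB

No ε-productions.
No unit productions to eliminate.
TERM: introduce A -> g, B -> i and substitute in every rule of length ≥2.
BIN: S -> SAW becomes S -> SC, C -> AW.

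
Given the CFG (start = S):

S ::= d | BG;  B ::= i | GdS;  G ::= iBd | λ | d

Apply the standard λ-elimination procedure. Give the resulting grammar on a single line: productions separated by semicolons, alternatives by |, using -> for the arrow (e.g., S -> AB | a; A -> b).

S -> B | d | BG; B -> i | dS | GdS; G -> d | iBd

Nullable set: {G}.
S -> BG: G nullable, giving B | BG.
B -> GdS: G nullable, giving GdS | dS.
Drop G -> λ.
Unchanged (no nullable symbols): S -> d; B -> i; G -> d; G -> iBd.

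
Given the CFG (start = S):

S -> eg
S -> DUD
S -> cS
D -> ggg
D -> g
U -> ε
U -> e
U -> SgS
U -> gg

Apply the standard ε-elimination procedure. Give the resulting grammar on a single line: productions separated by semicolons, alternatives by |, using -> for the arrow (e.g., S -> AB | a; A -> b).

S -> DD | cS | eg | DUD; D -> g | ggg; U -> e | gg | SgS

Nullable set: {U}.
S -> DUD: U nullable, giving DD | DUD.
Drop U -> ε.
Unchanged (no nullable symbols): S -> cS; S -> eg; D -> g; D -> ggg; U -> SgS; U -> e; U -> gg.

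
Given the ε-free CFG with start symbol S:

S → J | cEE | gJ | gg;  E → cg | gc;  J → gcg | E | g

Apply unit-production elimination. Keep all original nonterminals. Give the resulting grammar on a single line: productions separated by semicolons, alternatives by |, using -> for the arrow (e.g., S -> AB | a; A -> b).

S -> g | cg | gJ | gc | gg | cEE | gcg; E -> cg | gc; J -> g | cg | gc | gcg

Unit productions: J->E, S->J.
Unit pairs (A ⇒* B via units): (J,E), (S,E), (S,J).
S: inherits non-unit rules of {E, J, S} → cEE | cg | g | gJ | gc | gcg | gg.
E: inherits non-unit rules of {E} → cg | gc.
J: inherits non-unit rules of {E, J} → cg | g | gc | gcg.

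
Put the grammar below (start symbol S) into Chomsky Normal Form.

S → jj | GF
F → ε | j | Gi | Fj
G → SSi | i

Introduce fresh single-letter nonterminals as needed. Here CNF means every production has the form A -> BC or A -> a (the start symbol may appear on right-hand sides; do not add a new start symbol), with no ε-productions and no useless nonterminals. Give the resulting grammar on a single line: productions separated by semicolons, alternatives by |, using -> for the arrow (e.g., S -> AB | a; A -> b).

S -> i | AA | GF | SD; A -> j; B -> i; C -> SB; D -> SB; F -> j | FA | GB; G -> i | SC

Nullable: {F}; after ε-elimination: S -> G | GF | jj; F -> j | Fj | Gi; G -> i | SSi.
After unit-elimination: S -> i | GF | jj | SSi; F -> j | Fj | Gi; G -> i | SSi.
TERM: introduce B -> i, A -> j and substitute in every rule of length ≥2.
BIN: G -> SSB becomes G -> SC, C -> SB; S -> SSB becomes S -> SD, D -> SB.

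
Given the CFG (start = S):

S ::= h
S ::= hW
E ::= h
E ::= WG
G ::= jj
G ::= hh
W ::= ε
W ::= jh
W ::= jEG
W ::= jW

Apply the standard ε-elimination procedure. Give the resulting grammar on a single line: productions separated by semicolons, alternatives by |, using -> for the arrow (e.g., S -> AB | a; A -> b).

Nullable set: {W}.
S -> hW: W nullable, giving h | hW.
E -> WG: W nullable, giving G | WG.
Drop W -> ε.
W -> jW: W nullable, giving j | jW.
Unchanged (no nullable symbols): S -> h; E -> h; G -> hh; G -> jj; W -> jEG; W -> jh.

S -> h | hW; E -> G | h | WG; G -> hh | jj; W -> j | jW | jh | jEG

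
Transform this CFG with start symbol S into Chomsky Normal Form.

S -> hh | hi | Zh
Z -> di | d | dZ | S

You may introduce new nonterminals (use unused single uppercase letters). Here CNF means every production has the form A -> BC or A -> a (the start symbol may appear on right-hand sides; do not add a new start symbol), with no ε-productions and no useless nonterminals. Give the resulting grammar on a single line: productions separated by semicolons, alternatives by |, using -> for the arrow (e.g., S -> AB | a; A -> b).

S -> AA | AB | ZA; A -> h; B -> i; C -> d; Z -> d | AA | AB | CB | CZ | ZA

No ε-productions.
After unit-elimination: S -> Zh | hh | hi; Z -> d | Zh | dZ | di | hh | hi.
TERM: introduce C -> d, A -> h, B -> i and substitute in every rule of length ≥2.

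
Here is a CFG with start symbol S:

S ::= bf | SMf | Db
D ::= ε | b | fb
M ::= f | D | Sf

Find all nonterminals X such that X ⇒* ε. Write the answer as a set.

{D, M}

Directly nullable (have an ε-rule): {D}.
M is nullable via M -> D (every symbol on the right is already known nullable).
Not nullable: S — each has a terminal in every rule's right-hand side or depends on a non-nullable symbol.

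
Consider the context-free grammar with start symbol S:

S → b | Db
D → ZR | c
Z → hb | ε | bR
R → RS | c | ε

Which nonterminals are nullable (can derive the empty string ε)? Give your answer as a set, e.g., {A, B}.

{D, R, Z}

Directly nullable (have an ε-rule): {R, Z}.
D is nullable via D -> ZR (every symbol on the right is already known nullable).
Not nullable: S — each has a terminal in every rule's right-hand side or depends on a non-nullable symbol.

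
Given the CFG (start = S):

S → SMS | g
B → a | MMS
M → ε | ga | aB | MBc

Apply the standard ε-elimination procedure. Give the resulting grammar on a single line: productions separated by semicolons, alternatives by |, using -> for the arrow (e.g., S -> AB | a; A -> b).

Nullable set: {M}.
S -> SMS: M nullable, giving SMS | SS.
B -> MMS: M, M nullable, giving MMS | MS | S.
Drop M -> ε.
M -> MBc: M nullable, giving Bc | MBc.
Unchanged (no nullable symbols): S -> g; B -> a; M -> aB; M -> ga.

S -> g | SS | SMS; B -> S | a | MS | MMS; M -> Bc | aB | ga | MBc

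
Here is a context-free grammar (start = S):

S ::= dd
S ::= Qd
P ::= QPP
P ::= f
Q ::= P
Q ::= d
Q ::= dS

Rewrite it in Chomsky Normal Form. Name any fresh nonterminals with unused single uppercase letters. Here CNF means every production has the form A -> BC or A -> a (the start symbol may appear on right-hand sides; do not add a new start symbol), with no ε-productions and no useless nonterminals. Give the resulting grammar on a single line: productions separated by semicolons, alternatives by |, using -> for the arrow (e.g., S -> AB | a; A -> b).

No ε-productions.
After unit-elimination: S -> Qd | dd; P -> f | QPP; Q -> d | f | dS | QPP.
TERM: introduce A -> d and substitute in every rule of length ≥2.
BIN: P -> QPP becomes P -> QB, B -> PP; Q -> QPP becomes Q -> QC, C -> PP.

S -> AA | QA; A -> d; B -> PP; C -> PP; P -> f | QB; Q -> d | f | AS | QC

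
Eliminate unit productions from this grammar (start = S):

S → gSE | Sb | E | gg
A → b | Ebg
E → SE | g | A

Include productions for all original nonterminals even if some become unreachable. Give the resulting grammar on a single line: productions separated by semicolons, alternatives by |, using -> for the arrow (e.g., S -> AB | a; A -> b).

S -> b | g | SE | Sb | gg | Ebg | gSE; A -> b | Ebg; E -> b | g | SE | Ebg

Unit productions: E->A, S->E.
Unit pairs (A ⇒* B via units): (E,A), (S,A), (S,E).
S: inherits non-unit rules of {A, E, S} → Ebg | SE | Sb | b | g | gSE | gg.
A: inherits non-unit rules of {A} → Ebg | b.
E: inherits non-unit rules of {A, E} → Ebg | SE | b | g.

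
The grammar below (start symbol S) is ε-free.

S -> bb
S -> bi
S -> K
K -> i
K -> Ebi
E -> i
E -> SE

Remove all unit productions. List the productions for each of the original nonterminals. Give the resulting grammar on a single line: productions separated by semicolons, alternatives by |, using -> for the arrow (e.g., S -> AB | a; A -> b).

S -> i | bb | bi | Ebi; E -> i | SE; K -> i | Ebi

Unit productions: S->K.
Unit pairs (A ⇒* B via units): (S,K).
S: inherits non-unit rules of {K, S} → Ebi | bb | bi | i.
E: inherits non-unit rules of {E} → SE | i.
K: inherits non-unit rules of {K} → Ebi | i.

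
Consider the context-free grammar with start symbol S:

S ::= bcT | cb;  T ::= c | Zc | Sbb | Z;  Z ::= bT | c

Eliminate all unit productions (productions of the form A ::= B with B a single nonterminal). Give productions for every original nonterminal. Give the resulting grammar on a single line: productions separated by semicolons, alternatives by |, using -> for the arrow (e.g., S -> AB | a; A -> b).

S -> cb | bcT; T -> c | Zc | bT | Sbb; Z -> c | bT

Unit productions: T->Z.
Unit pairs (A ⇒* B via units): (T,Z).
S: inherits non-unit rules of {S} → bcT | cb.
T: inherits non-unit rules of {T, Z} → Sbb | Zc | bT | c.
Z: inherits non-unit rules of {Z} → bT | c.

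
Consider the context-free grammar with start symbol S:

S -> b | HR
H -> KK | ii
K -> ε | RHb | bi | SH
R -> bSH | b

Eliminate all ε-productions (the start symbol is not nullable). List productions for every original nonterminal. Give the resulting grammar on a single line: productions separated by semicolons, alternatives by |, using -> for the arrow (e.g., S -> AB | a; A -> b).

S -> R | b | HR; H -> K | KK | ii; K -> S | Rb | SH | bi | RHb; R -> b | bS | bSH

Nullable set: {H, K}.
S -> HR: H nullable, giving HR | R.
H -> KK: K, K nullable, giving K | KK.
Drop K -> ε.
K -> RHb: H nullable, giving RHb | Rb.
K -> SH: H nullable, giving S | SH.
R -> bSH: H nullable, giving bS | bSH.
Unchanged (no nullable symbols): S -> b; H -> ii; K -> bi; R -> b.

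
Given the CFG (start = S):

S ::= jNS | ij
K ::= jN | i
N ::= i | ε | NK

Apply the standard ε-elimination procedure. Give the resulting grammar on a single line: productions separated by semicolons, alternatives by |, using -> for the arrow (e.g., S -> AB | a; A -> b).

S -> ij | jS | jNS; K -> i | j | jN; N -> K | i | NK

Nullable set: {N}.
S -> jNS: N nullable, giving jNS | jS.
K -> jN: N nullable, giving j | jN.
Drop N -> ε.
N -> NK: N nullable, giving K | NK.
Unchanged (no nullable symbols): S -> ij; K -> i; N -> i.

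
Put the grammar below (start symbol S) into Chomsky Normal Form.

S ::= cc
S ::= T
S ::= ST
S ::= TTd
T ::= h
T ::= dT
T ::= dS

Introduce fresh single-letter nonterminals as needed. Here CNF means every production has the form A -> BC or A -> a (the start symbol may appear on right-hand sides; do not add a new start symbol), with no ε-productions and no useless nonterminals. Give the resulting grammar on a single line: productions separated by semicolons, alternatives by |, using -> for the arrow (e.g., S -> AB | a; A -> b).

S -> h | AS | AT | BB | ST | TC; A -> d; B -> c; C -> TA; T -> h | AS | AT

No ε-productions.
After unit-elimination: S -> h | ST | cc | dS | dT | TTd; T -> h | dS | dT.
TERM: introduce B -> c, A -> d and substitute in every rule of length ≥2.
BIN: S -> TTA becomes S -> TC, C -> TA.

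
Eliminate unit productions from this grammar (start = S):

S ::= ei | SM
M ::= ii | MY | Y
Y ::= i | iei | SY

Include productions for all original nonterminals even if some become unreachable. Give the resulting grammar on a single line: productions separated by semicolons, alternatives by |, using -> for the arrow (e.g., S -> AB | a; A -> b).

S -> SM | ei; M -> i | MY | SY | ii | iei; Y -> i | SY | iei

Unit productions: M->Y.
Unit pairs (A ⇒* B via units): (M,Y).
S: inherits non-unit rules of {S} → SM | ei.
M: inherits non-unit rules of {M, Y} → MY | SY | i | iei | ii.
Y: inherits non-unit rules of {Y} → SY | i | iei.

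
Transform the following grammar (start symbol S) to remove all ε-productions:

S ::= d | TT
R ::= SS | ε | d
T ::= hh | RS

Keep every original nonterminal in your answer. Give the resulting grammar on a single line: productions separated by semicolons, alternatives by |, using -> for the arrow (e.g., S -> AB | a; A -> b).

Nullable set: {R}.
Drop R -> ε.
T -> RS: R nullable, giving RS | S.
Unchanged (no nullable symbols): S -> TT; S -> d; R -> SS; R -> d; T -> hh.

S -> d | TT; R -> d | SS; T -> S | RS | hh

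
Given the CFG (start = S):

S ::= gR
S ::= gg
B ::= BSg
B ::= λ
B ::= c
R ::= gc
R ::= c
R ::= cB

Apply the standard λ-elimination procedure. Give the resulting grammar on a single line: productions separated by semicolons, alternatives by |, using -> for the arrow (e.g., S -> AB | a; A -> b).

S -> gR | gg; B -> c | Sg | BSg; R -> c | cB | gc

Nullable set: {B}.
Drop B -> λ.
B -> BSg: B nullable, giving BSg | Sg.
R -> cB: B nullable, giving c | cB.
Unchanged (no nullable symbols): S -> gR; S -> gg; B -> c; R -> c; R -> gc.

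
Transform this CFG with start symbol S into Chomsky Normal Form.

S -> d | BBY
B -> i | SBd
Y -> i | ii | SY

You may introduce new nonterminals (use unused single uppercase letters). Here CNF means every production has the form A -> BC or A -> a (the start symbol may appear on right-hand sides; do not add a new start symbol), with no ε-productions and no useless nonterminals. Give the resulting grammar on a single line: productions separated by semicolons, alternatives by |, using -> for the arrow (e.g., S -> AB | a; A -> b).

No ε-productions.
No unit productions to eliminate.
TERM: introduce A -> d, C -> i and substitute in every rule of length ≥2.
BIN: B -> SBA becomes B -> SD, D -> BA; S -> BBY becomes S -> BE, E -> BY.

S -> d | BE; A -> d; B -> i | SD; C -> i; D -> BA; E -> BY; Y -> i | CC | SY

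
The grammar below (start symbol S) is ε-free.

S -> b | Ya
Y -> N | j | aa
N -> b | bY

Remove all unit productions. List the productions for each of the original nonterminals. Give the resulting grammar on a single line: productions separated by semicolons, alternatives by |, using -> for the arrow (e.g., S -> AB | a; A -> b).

Unit productions: Y->N.
Unit pairs (A ⇒* B via units): (Y,N).
S: inherits non-unit rules of {S} → Ya | b.
N: inherits non-unit rules of {N} → b | bY.
Y: inherits non-unit rules of {N, Y} → aa | b | bY | j.

S -> b | Ya; N -> b | bY; Y -> b | j | aa | bY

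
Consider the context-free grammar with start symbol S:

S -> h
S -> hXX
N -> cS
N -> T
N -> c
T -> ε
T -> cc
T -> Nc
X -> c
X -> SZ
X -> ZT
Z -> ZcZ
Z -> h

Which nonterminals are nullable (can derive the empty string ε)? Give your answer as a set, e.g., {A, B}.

{N, T}

Directly nullable (have an ε-rule): {T}.
N is nullable via N -> T (every symbol on the right is already known nullable).
Not nullable: S, X, Z — each has a terminal in every rule's right-hand side or depends on a non-nullable symbol.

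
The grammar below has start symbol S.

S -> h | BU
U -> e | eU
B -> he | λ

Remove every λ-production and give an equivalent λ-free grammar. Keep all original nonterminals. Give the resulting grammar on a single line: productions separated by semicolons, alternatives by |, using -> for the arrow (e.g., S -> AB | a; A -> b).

Nullable set: {B}.
S -> BU: B nullable, giving BU | U.
Drop B -> λ.
Unchanged (no nullable symbols): S -> h; B -> he; U -> e; U -> eU.

S -> U | h | BU; B -> he; U -> e | eU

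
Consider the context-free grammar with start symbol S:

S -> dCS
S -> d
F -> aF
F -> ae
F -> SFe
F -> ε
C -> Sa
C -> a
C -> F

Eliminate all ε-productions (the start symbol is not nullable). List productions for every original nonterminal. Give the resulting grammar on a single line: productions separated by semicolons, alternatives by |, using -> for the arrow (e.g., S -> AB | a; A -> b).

Nullable set: {C, F}.
S -> dCS: C nullable, giving dCS | dS.
C -> F: F nullable, giving F.
Drop F -> ε.
F -> SFe: F nullable, giving SFe | Se.
F -> aF: F nullable, giving a | aF.
Unchanged (no nullable symbols): S -> d; C -> Sa; C -> a; F -> ae.

S -> d | dS | dCS; C -> F | a | Sa; F -> a | Se | aF | ae | SFe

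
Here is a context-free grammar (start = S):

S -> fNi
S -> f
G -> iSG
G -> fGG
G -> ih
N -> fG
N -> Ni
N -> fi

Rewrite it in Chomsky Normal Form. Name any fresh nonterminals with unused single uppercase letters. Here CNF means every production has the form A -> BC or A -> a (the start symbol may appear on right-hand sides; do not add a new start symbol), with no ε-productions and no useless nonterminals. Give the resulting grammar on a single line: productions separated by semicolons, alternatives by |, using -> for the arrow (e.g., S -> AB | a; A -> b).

S -> f | AF; A -> f; B -> i; C -> h; D -> GG; E -> SG; F -> NB; G -> AD | BC | BE; N -> AB | AG | NB

No ε-productions.
No unit productions to eliminate.
TERM: introduce A -> f, C -> h, B -> i and substitute in every rule of length ≥2.
BIN: G -> AGG becomes G -> AD, D -> GG; G -> BSG becomes G -> BE, E -> SG; S -> ANB becomes S -> AF, F -> NB.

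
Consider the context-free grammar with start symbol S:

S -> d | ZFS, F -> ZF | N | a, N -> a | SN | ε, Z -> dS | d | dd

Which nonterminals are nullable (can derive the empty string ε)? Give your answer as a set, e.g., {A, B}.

{F, N}

Directly nullable (have an ε-rule): {N}.
F is nullable via F -> N (every symbol on the right is already known nullable).
Not nullable: S, Z — each has a terminal in every rule's right-hand side or depends on a non-nullable symbol.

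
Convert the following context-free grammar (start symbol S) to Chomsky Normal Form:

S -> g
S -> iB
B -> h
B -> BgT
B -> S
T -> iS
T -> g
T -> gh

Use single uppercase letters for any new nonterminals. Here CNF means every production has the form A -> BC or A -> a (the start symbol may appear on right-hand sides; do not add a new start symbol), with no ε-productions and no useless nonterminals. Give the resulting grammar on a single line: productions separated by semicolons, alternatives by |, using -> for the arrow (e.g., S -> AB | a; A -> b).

S -> g | CB; A -> g; B -> g | h | BE | CB; C -> i; D -> h; E -> AT; T -> g | AD | CS

No ε-productions.
After unit-elimination: S -> g | iB; B -> g | h | iB | BgT; T -> g | gh | iS.
TERM: introduce A -> g, D -> h, C -> i and substitute in every rule of length ≥2.
BIN: B -> BAT becomes B -> BE, E -> AT.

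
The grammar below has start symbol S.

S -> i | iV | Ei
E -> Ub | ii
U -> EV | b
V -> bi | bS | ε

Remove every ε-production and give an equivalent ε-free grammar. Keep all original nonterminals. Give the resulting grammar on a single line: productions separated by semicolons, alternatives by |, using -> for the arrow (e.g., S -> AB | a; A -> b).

Nullable set: {V}.
S -> iV: V nullable, giving i | iV.
U -> EV: V nullable, giving E | EV.
Drop V -> ε.
Unchanged (no nullable symbols): S -> Ei; S -> i; E -> Ub; E -> ii; U -> b; V -> bS; V -> bi.

S -> i | Ei | iV; E -> Ub | ii; U -> E | b | EV; V -> bS | bi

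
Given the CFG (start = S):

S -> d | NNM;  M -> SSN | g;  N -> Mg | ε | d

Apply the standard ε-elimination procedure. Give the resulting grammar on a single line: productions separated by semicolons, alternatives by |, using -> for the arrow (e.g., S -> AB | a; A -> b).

S -> M | d | NM | NNM; M -> g | SS | SSN; N -> d | Mg

Nullable set: {N}.
S -> NNM: N, N nullable, giving M | NM | NNM.
M -> SSN: N nullable, giving SS | SSN.
Drop N -> ε.
Unchanged (no nullable symbols): S -> d; M -> g; N -> Mg; N -> d.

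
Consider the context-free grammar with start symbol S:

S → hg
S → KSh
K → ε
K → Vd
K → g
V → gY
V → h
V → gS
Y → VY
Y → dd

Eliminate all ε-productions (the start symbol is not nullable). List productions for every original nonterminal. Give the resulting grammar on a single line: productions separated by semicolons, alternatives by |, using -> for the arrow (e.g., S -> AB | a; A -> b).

Nullable set: {K}.
S -> KSh: K nullable, giving KSh | Sh.
Drop K -> ε.
Unchanged (no nullable symbols): S -> hg; K -> Vd; K -> g; V -> gS; V -> gY; V -> h; Y -> VY; Y -> dd.

S -> Sh | hg | KSh; K -> g | Vd; V -> h | gS | gY; Y -> VY | dd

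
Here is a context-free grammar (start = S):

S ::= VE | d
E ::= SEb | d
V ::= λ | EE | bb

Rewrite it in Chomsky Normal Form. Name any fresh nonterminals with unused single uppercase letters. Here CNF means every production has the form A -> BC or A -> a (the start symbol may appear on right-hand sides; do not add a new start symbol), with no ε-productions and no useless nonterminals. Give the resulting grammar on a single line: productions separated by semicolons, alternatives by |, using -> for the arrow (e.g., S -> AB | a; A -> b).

Nullable: {V}; after ε-elimination: S -> E | d | VE; E -> d | SEb; V -> EE | bb.
After unit-elimination: S -> d | VE | SEb; E -> d | SEb; V -> EE | bb.
TERM: introduce A -> b and substitute in every rule of length ≥2.
BIN: E -> SEA becomes E -> SB, B -> EA; S -> SEA becomes S -> SC, C -> EA.

S -> d | SC | VE; A -> b; B -> EA; C -> EA; E -> d | SB; V -> AA | EE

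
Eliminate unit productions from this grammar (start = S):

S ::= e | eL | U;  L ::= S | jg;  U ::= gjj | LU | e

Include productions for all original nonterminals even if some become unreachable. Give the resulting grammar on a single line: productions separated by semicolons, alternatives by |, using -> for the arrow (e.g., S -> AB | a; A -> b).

Unit productions: L->S, S->U.
Unit pairs (A ⇒* B via units): (L,S), (L,U), (S,U).
S: inherits non-unit rules of {S, U} → LU | e | eL | gjj.
L: inherits non-unit rules of {L, S, U} → LU | e | eL | gjj | jg.
U: inherits non-unit rules of {U} → LU | e | gjj.

S -> e | LU | eL | gjj; L -> e | LU | eL | jg | gjj; U -> e | LU | gjj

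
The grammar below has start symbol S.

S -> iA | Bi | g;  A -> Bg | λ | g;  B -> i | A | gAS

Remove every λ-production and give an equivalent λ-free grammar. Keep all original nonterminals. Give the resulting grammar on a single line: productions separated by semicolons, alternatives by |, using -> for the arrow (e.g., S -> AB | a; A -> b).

Nullable set: {A, B}.
S -> Bi: B nullable, giving Bi | i.
S -> iA: A nullable, giving i | iA.
Drop A -> λ.
A -> Bg: B nullable, giving Bg | g.
B -> A: A nullable, giving A.
B -> gAS: A nullable, giving gAS | gS.
Unchanged (no nullable symbols): S -> g; A -> g; B -> i.

S -> g | i | Bi | iA; A -> g | Bg; B -> A | i | gS | gAS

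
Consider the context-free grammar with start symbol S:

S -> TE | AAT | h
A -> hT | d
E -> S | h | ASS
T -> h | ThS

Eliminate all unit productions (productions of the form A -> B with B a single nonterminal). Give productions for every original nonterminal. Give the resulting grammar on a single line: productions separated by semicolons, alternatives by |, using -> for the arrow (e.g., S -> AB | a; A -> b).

S -> h | TE | AAT; A -> d | hT; E -> h | TE | AAT | ASS; T -> h | ThS

Unit productions: E->S.
Unit pairs (A ⇒* B via units): (E,S).
S: inherits non-unit rules of {S} → AAT | TE | h.
A: inherits non-unit rules of {A} → d | hT.
E: inherits non-unit rules of {E, S} → AAT | ASS | TE | h.
T: inherits non-unit rules of {T} → ThS | h.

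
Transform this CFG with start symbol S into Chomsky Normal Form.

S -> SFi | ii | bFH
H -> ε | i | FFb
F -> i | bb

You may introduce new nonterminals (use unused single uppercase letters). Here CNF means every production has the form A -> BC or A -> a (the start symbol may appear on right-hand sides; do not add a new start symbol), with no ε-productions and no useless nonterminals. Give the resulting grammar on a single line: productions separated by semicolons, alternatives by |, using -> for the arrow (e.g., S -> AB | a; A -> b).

Nullable: {H}; after ε-elimination: S -> bF | ii | SFi | bFH; F -> i | bb; H -> i | FFb.
No unit productions to eliminate.
TERM: introduce A -> b, B -> i and substitute in every rule of length ≥2.
BIN: H -> FFA becomes H -> FC, C -> FA; S -> AFH becomes S -> AD, D -> FH; S -> SFB becomes S -> SE, E -> FB.

S -> AD | AF | BB | SE; A -> b; B -> i; C -> FA; D -> FH; E -> FB; F -> i | AA; H -> i | FC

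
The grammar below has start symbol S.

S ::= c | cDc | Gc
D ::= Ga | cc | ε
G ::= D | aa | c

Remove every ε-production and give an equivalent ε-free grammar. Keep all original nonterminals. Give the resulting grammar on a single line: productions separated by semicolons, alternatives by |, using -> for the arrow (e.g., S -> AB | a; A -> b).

Nullable set: {D, G}.
S -> Gc: G nullable, giving Gc | c.
S -> cDc: D nullable, giving cDc | cc.
Drop D -> ε.
D -> Ga: G nullable, giving Ga | a.
G -> D: D nullable, giving D.
Unchanged (no nullable symbols): S -> c; D -> cc; G -> aa; G -> c.

S -> c | Gc | cc | cDc; D -> a | Ga | cc; G -> D | c | aa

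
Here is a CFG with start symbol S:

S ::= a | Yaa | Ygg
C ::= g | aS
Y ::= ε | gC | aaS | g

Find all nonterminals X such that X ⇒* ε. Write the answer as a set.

Directly nullable (have an ε-rule): {Y}.
Not nullable: C, S — each has a terminal in every rule's right-hand side or depends on a non-nullable symbol.

{Y}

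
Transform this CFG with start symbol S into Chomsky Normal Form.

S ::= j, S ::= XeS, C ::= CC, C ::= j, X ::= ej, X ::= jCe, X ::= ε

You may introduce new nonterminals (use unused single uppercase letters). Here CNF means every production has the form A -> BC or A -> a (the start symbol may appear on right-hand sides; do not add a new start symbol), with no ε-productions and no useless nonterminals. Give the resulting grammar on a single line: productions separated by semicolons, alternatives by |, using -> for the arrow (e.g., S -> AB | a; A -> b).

Nullable: {X}; after ε-elimination: S -> j | eS | XeS; C -> j | CC; X -> ej | jCe.
No unit productions to eliminate.
TERM: introduce A -> e, B -> j and substitute in every rule of length ≥2.
BIN: S -> XAS becomes S -> XD, D -> AS; X -> BCA becomes X -> BE, E -> CA.

S -> j | AS | XD; A -> e; B -> j; C -> j | CC; D -> AS; E -> CA; X -> AB | BE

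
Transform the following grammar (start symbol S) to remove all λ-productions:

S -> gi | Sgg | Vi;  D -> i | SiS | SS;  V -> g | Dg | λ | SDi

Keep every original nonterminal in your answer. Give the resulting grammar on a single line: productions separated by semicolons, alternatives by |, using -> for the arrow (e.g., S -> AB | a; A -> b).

Nullable set: {V}.
S -> Vi: V nullable, giving Vi | i.
Drop V -> λ.
Unchanged (no nullable symbols): S -> Sgg; S -> gi; D -> SS; D -> SiS; D -> i; V -> Dg; V -> SDi; V -> g.

S -> i | Vi | gi | Sgg; D -> i | SS | SiS; V -> g | Dg | SDi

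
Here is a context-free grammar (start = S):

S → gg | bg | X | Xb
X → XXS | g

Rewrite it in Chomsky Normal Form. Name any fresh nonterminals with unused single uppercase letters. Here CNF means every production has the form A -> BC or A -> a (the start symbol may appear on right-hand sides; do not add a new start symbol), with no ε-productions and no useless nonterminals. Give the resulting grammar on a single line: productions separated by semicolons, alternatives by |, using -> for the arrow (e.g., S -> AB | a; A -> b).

No ε-productions.
After unit-elimination: S -> g | Xb | bg | gg | XXS; X -> g | XXS.
TERM: introduce A -> b, B -> g and substitute in every rule of length ≥2.
BIN: S -> XXS becomes S -> XC, C -> XS; X -> XXS becomes X -> XD, D -> XS.

S -> g | AB | BB | XA | XC; A -> b; B -> g; C -> XS; D -> XS; X -> g | XD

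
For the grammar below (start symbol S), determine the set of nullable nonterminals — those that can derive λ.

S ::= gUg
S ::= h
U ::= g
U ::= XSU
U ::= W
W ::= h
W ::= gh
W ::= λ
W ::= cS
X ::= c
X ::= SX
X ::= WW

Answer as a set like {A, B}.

{U, W, X}

Directly nullable (have an ε-rule): {W}.
U is nullable via U -> W (every symbol on the right is already known nullable).
X is nullable via X -> WW (every symbol on the right is already known nullable).
Not nullable: S — each has a terminal in every rule's right-hand side or depends on a non-nullable symbol.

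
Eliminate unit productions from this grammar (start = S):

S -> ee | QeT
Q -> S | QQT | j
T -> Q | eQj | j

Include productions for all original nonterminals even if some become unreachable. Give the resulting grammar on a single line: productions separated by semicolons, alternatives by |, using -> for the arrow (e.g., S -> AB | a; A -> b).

S -> ee | QeT; Q -> j | ee | QQT | QeT; T -> j | ee | QQT | QeT | eQj

Unit productions: Q->S, T->Q.
Unit pairs (A ⇒* B via units): (Q,S), (T,Q), (T,S).
S: inherits non-unit rules of {S} → QeT | ee.
Q: inherits non-unit rules of {Q, S} → QQT | QeT | ee | j.
T: inherits non-unit rules of {Q, S, T} → QQT | QeT | eQj | ee | j.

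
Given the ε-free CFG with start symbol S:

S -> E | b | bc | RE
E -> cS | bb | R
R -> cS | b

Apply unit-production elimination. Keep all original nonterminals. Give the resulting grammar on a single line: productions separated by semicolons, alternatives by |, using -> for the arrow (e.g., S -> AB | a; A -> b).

S -> b | RE | bb | bc | cS; E -> b | bb | cS; R -> b | cS

Unit productions: E->R, S->E.
Unit pairs (A ⇒* B via units): (E,R), (S,E), (S,R).
S: inherits non-unit rules of {E, R, S} → RE | b | bb | bc | cS.
E: inherits non-unit rules of {E, R} → b | bb | cS.
R: inherits non-unit rules of {R} → b | cS.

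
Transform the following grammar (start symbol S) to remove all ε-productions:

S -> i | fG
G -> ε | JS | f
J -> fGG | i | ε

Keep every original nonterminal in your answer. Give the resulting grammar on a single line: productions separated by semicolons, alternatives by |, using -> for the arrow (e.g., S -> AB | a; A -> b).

Nullable set: {G, J}.
S -> fG: G nullable, giving f | fG.
Drop G -> ε.
G -> JS: J nullable, giving JS | S.
Drop J -> ε.
J -> fGG: G, G nullable, giving f | fG | fGG.
Unchanged (no nullable symbols): S -> i; G -> f; J -> i.

S -> f | i | fG; G -> S | f | JS; J -> f | i | fG | fGG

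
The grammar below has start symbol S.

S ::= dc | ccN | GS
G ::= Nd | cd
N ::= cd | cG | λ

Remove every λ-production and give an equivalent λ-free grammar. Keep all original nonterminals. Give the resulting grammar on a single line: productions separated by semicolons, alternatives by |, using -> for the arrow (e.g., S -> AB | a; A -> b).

S -> GS | cc | dc | ccN; G -> d | Nd | cd; N -> cG | cd

Nullable set: {N}.
S -> ccN: N nullable, giving cc | ccN.
G -> Nd: N nullable, giving Nd | d.
Drop N -> λ.
Unchanged (no nullable symbols): S -> GS; S -> dc; G -> cd; N -> cG; N -> cd.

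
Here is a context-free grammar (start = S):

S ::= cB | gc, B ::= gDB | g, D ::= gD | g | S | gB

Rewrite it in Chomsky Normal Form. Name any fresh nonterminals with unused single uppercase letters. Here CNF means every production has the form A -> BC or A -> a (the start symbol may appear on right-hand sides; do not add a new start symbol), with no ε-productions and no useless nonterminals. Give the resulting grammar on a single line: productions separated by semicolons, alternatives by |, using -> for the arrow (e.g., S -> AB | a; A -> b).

S -> AC | CB; A -> g; B -> g | AE; C -> c; D -> g | AB | AC | AD | CB; E -> DB

No ε-productions.
After unit-elimination: S -> cB | gc; B -> g | gDB; D -> g | cB | gB | gD | gc.
TERM: introduce C -> c, A -> g and substitute in every rule of length ≥2.
BIN: B -> ADB becomes B -> AE, E -> DB.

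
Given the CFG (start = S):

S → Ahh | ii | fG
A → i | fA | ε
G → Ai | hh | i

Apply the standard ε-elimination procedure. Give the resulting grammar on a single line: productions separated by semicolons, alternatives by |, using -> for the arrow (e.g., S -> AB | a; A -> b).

Nullable set: {A}.
S -> Ahh: A nullable, giving Ahh | hh.
Drop A -> ε.
A -> fA: A nullable, giving f | fA.
G -> Ai: A nullable, giving Ai | i.
Unchanged (no nullable symbols): S -> fG; S -> ii; A -> i; G -> hh; G -> i.

S -> fG | hh | ii | Ahh; A -> f | i | fA; G -> i | Ai | hh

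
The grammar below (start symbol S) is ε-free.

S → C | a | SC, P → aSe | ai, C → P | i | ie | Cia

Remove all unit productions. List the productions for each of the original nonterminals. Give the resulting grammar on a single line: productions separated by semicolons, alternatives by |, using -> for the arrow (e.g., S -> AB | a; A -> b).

Unit productions: C->P, S->C.
Unit pairs (A ⇒* B via units): (C,P), (S,C), (S,P).
S: inherits non-unit rules of {C, P, S} → Cia | SC | a | aSe | ai | i | ie.
C: inherits non-unit rules of {C, P} → Cia | aSe | ai | i | ie.
P: inherits non-unit rules of {P} → aSe | ai.

S -> a | i | SC | ai | ie | Cia | aSe; C -> i | ai | ie | Cia | aSe; P -> ai | aSe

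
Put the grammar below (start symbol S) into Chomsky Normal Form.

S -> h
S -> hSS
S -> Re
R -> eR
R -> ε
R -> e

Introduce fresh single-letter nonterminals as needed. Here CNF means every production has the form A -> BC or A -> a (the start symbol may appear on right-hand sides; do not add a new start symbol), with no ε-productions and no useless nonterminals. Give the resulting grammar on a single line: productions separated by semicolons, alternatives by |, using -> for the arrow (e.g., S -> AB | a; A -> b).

S -> e | h | BC | RA; A -> e; B -> h; C -> SS; R -> e | AR

Nullable: {R}; after ε-elimination: S -> e | h | Re | hSS; R -> e | eR.
No unit productions to eliminate.
TERM: introduce A -> e, B -> h and substitute in every rule of length ≥2.
BIN: S -> BSS becomes S -> BC, C -> SS.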